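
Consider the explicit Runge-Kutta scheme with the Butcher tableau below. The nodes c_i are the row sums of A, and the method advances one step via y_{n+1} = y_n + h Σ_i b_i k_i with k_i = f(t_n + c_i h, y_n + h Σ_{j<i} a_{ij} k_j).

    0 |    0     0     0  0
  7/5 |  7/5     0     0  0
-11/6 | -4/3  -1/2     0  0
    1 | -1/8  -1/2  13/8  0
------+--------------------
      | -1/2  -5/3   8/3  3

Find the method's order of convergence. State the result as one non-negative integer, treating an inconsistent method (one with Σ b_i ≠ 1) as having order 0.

0

b = (-1/2, -5/3, 8/3, 3)
c = (0, 7/5, -11/6, 1)
Ac = (0, 0, -7/10, -883/240)
Σ b_i: (-1/2)·1 + (-5/3)·1 + 8/3·1 + 3·1 = 7/2 ≠ 1 ⇒ order 0.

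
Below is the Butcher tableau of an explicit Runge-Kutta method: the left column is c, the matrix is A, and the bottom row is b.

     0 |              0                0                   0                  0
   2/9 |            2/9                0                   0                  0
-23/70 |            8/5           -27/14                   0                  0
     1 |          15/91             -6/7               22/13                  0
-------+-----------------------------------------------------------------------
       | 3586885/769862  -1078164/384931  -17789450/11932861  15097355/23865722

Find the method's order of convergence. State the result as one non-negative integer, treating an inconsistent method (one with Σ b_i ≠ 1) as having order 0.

3

b = (3586885/769862, -1078164/384931, -17789450/11932861, 15097355/23865722)
c = (0, 2/9, -23/70, 1)
Ac = (0, 0, -3/7, -1019/1365)
Σ b_i: 3586885/769862·1 + (-1078164/384931)·1 + (-17789450/11932861)·1 + 15097355/23865722·1 = 1 ✓
b·c: (-1078164/384931)·2/9 + (-17789450/11932861)·(-23/70) + 15097355/23865722·1 = 1/2 ✓
b·c²: (-1078164/384931)·4/81 + (-17789450/11932861)·529/4900 + 15097355/23865722·1 = 1/3 ✓
b·Ac: (-17789450/11932861)·(-3/7) + 15097355/23865722·(-1019/1365) = 1/6 ✓
b·c³: (-1078164/384931)·8/729 + (-17789450/11932861)·(-12167/343000) + 15097355/23865722·1 = 952673089/1455039180 ≠ 1/4 ⇒ order 3.
b·(c∘Ac): (-17789450/11932861)·69/490 + 15097355/23865722·(-1019/1365) = -1575539/2309586 ≠ 1/8
b·Ac²: (-17789450/11932861)·(-2/21) + 15097355/23865722·120713/859950 = 10409580053/45106214580 ≠ 1/12
b·A²c: 15097355/23865722·(-66/91) = -5474865/11932861 ≠ 1/24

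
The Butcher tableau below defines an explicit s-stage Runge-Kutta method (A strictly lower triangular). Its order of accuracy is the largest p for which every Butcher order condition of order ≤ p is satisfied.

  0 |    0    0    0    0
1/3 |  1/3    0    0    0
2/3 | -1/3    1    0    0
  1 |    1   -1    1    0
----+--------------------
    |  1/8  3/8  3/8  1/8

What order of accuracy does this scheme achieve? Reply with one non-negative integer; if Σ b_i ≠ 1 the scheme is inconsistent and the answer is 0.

4

b = (1/8, 3/8, 3/8, 1/8)
c = (0, 1/3, 2/3, 1)
Ac = (0, 0, 1/3, 1/3)
Σ b_i: 1/8·1 + 3/8·1 + 3/8·1 + 1/8·1 = 1 ✓
b·c: 3/8·1/3 + 3/8·2/3 + 1/8·1 = 1/2 ✓
b·c²: 3/8·1/9 + 3/8·4/9 + 1/8·1 = 1/3 ✓
b·Ac: 3/8·1/3 + 1/8·1/3 = 1/6 ✓
b·c³: 3/8·1/27 + 3/8·8/27 + 1/8·1 = 1/4 ✓
b·(c∘Ac): 3/8·2/9 + 1/8·1/3 = 1/8 ✓
b·Ac²: 3/8·1/9 + 1/8·1/3 = 1/12 ✓
b·A²c: 1/8·1/3 = 1/24 ✓; 4 stages ⇒ order 4.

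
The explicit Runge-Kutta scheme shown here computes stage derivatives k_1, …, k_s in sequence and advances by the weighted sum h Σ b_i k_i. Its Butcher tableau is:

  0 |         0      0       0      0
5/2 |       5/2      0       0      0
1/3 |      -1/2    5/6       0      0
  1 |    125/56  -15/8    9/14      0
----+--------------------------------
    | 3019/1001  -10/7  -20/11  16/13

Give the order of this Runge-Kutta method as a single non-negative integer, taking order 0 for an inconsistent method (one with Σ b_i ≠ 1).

1

b = (3019/1001, -10/7, -20/11, 16/13)
c = (0, 5/2, 1/3, 1)
Ac = (0, 0, 25/12, -501/112)
Σ b_i: 3019/1001·1 + (-10/7)·1 + (-20/11)·1 + 16/13·1 = 1 ✓
b·c: (-10/7)·5/2 + (-20/11)·1/3 + 16/13·1 = -8849/3003 ≠ 1/2 ⇒ order 1.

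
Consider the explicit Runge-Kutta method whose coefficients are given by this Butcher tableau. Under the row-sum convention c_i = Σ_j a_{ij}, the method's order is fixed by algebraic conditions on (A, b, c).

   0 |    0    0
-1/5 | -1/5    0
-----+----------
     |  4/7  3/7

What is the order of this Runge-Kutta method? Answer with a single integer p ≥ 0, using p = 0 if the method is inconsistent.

1

b = (4/7, 3/7)
c = (0, -1/5)
Σ b_i: 4/7·1 + 3/7·1 = 1 ✓
b·c: 3/7·(-1/5) = -3/35 ≠ 1/2 ⇒ order 1.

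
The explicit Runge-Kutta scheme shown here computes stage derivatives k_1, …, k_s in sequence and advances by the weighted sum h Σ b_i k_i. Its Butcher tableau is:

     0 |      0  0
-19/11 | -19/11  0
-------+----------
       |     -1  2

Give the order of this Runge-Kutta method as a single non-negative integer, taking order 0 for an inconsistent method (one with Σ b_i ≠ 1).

b = (-1, 2)
c = (0, -19/11)
Σ b_i: (-1)·1 + 2·1 = 1 ✓
b·c: 2·(-19/11) = -38/11 ≠ 1/2 ⇒ order 1.

1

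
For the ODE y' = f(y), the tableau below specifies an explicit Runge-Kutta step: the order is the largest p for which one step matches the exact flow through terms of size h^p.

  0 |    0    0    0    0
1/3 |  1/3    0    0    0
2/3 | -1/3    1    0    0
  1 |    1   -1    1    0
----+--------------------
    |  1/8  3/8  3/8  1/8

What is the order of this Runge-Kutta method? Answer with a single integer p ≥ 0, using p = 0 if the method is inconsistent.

b = (1/8, 3/8, 3/8, 1/8)
c = (0, 1/3, 2/3, 1)
Ac = (0, 0, 1/3, 1/3)
Σ b_i: 1/8·1 + 3/8·1 + 3/8·1 + 1/8·1 = 1 ✓
b·c: 3/8·1/3 + 3/8·2/3 + 1/8·1 = 1/2 ✓
b·c²: 3/8·1/9 + 3/8·4/9 + 1/8·1 = 1/3 ✓
b·Ac: 3/8·1/3 + 1/8·1/3 = 1/6 ✓
b·c³: 3/8·1/27 + 3/8·8/27 + 1/8·1 = 1/4 ✓
b·(c∘Ac): 3/8·2/9 + 1/8·1/3 = 1/8 ✓
b·Ac²: 3/8·1/9 + 1/8·1/3 = 1/12 ✓
b·A²c: 1/8·1/3 = 1/24 ✓; 4 stages ⇒ order 4.

4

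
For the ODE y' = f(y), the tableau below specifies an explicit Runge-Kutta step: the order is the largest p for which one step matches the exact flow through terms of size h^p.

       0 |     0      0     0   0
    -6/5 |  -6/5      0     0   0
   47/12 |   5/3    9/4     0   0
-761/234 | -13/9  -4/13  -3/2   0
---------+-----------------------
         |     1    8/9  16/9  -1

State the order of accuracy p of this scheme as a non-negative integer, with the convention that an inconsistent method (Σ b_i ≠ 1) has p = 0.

b = (1, 8/9, 16/9, -1)
c = (0, -6/5, 47/12, -761/234)
Ac = (0, 0, -27/10, -2863/520)
Σ b_i: 1·1 + 8/9·1 + 16/9·1 + (-1)·1 = 8/3 ≠ 1 ⇒ order 0.

0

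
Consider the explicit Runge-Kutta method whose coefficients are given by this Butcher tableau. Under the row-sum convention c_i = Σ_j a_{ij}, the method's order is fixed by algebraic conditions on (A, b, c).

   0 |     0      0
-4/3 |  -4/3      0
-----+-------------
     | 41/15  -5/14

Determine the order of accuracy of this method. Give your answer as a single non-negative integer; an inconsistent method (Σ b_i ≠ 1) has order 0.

b = (41/15, -5/14)
c = (0, -4/3)
Σ b_i: 41/15·1 + (-5/14)·1 = 499/210 ≠ 1 ⇒ order 0.

0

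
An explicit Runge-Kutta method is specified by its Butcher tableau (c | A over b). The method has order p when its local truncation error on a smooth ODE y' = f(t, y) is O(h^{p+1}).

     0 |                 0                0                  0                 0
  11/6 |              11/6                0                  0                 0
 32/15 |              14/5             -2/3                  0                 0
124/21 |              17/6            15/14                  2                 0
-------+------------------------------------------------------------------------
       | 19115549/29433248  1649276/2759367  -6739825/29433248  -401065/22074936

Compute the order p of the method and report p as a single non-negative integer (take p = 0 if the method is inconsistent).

3

b = (19115549/29433248, 1649276/2759367, -6739825/29433248, -401065/22074936)
c = (0, 11/6, 32/15, 124/21)
Ac = (0, 0, -11/9, 2617/420)
Σ b_i: 19115549/29433248·1 + 1649276/2759367·1 + (-6739825/29433248)·1 + (-401065/22074936)·1 = 1 ✓
b·c: 1649276/2759367·11/6 + (-6739825/29433248)·32/15 + (-401065/22074936)·124/21 = 1/2 ✓
b·c²: 1649276/2759367·121/36 + (-6739825/29433248)·1024/225 + (-401065/22074936)·15376/441 = 1/3 ✓
b·Ac: (-6739825/29433248)·(-11/9) + (-401065/22074936)·2617/420 = 1/6 ✓
b·c³: 1649276/2759367·1331/216 + (-6739825/29433248)·32768/3375 + (-401065/22074936)·1906624/9261 = -440515627/193155690 ≠ 1/4 ⇒ order 3.
b·(c∘Ac): (-6739825/29433248)·(-352/135) + (-401065/22074936)·81127/2205 = -4727993/66224808 ≠ 1/8
b·Ac²: (-6739825/29433248)·(-121/54) + (-401065/22074936)·160063/12600 = 46738171/165562020 ≠ 1/12
b·A²c: (-401065/22074936)·(-22/9) = 4411715/99337212 ≠ 1/24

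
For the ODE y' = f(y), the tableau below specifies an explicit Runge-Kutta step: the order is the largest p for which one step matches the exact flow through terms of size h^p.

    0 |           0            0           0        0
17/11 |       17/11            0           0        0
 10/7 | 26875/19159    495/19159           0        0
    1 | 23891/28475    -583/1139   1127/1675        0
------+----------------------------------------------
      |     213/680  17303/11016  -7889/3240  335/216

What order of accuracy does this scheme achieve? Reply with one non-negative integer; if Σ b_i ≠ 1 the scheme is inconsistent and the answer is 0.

4

b = (213/680, 17303/11016, -7889/3240, 335/216)
c = (0, 17/11, 10/7, 1)
Ac = (0, 0, 45/1127, 57/335)
Σ b_i: 213/680·1 + 17303/11016·1 + (-7889/3240)·1 + 335/216·1 = 1 ✓
b·c: 17303/11016·17/11 + (-7889/3240)·10/7 + 335/216·1 = 1/2 ✓
b·c²: 17303/11016·289/121 + (-7889/3240)·100/49 + 335/216·1 = 1/3 ✓
b·Ac: (-7889/3240)·45/1127 + 335/216·57/335 = 1/6 ✓
b·c³: 17303/11016·4913/1331 + (-7889/3240)·1000/343 + 335/216·1 = 1/4 ✓
b·(c∘Ac): (-7889/3240)·450/7889 + 335/216·57/335 = 1/8 ✓
b·Ac²: (-7889/3240)·765/12397 + 335/216·111/737 = 1/12 ✓
b·A²c: 335/216·9/335 = 1/24 ✓; 4 stages ⇒ order 4.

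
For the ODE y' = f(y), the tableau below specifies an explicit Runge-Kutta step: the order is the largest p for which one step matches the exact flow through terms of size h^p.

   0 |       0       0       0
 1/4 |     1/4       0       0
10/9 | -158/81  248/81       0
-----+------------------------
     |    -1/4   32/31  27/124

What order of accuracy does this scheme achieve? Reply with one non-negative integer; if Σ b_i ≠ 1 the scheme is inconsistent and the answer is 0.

3

b = (-1/4, 32/31, 27/124)
c = (0, 1/4, 10/9)
Ac = (0, 0, 62/81)
Σ b_i: (-1/4)·1 + 32/31·1 + 27/124·1 = 1 ✓
b·c: 32/31·1/4 + 27/124·10/9 = 1/2 ✓
b·c²: 32/31·1/16 + 27/124·100/81 = 1/3 ✓
b·Ac: 27/124·62/81 = 1/6 ✓; 3 stages ⇒ order 3.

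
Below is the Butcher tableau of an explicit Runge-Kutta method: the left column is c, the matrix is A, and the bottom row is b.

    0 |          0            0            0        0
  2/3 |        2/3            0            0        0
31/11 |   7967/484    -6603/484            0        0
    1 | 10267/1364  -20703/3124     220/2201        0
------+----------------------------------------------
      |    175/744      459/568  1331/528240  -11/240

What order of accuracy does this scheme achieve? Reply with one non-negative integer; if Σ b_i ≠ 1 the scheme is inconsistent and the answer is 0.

b = (175/744, 459/568, 1331/528240, -11/240)
c = (0, 2/3, 31/11, 1)
Ac = (0, 0, -2201/242, -91/22)
Σ b_i: 175/744·1 + 459/568·1 + 1331/528240·1 + (-11/240)·1 = 1 ✓
b·c: 459/568·2/3 + 1331/528240·31/11 + (-11/240)·1 = 1/2 ✓
b·c²: 459/568·4/9 + 1331/528240·961/121 + (-11/240)·1 = 1/3 ✓
b·Ac: 1331/528240·(-2201/242) + (-11/240)·(-91/22) = 1/6 ✓
b·c³: 459/568·8/27 + 1331/528240·29791/1331 + (-11/240)·1 = 1/4 ✓
b·(c∘Ac): 1331/528240·(-68231/2662) + (-11/240)·(-91/22) = 1/8 ✓
b·Ac²: 1331/528240·(-2201/363) + (-11/240)·(-71/33) = 1/12 ✓
b·A²c: (-11/240)·(-10/11) = 1/24 ✓; 4 stages ⇒ order 4.

4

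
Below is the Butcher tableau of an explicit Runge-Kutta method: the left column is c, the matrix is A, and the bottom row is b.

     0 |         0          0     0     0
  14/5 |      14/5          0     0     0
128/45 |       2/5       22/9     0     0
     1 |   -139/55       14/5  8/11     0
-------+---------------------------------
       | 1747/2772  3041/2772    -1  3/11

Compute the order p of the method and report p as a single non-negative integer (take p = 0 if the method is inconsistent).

2

b = (1747/2772, 3041/2772, -1, 3/11)
c = (0, 14/5, 128/45, 1)
Ac = (0, 0, 308/45, 24524/2475)
Σ b_i: 1747/2772·1 + 3041/2772·1 + (-1)·1 + 3/11·1 = 1 ✓
b·c: 3041/2772·14/5 + (-1)·128/45 + 3/11·1 = 1/2 ✓
b·c²: 3041/2772·196/25 + (-1)·16384/2025 + 3/11·1 = 17434/22275 ≠ 1/3 ⇒ order 2.
b·Ac: (-1)·308/45 + 3/11·24524/2475 = -112768/27225 ≠ 1/6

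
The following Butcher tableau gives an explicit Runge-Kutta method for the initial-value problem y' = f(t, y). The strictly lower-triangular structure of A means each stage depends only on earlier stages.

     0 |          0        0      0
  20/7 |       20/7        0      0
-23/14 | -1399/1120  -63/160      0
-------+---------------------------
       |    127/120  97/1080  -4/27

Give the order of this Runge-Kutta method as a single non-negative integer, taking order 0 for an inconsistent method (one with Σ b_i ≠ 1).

b = (127/120, 97/1080, -4/27)
c = (0, 20/7, -23/14)
Ac = (0, 0, -9/8)
Σ b_i: 127/120·1 + 97/1080·1 + (-4/27)·1 = 1 ✓
b·c: 97/1080·20/7 + (-4/27)·(-23/14) = 1/2 ✓
b·c²: 97/1080·400/49 + (-4/27)·529/196 = 1/3 ✓
b·Ac: (-4/27)·(-9/8) = 1/6 ✓; 3 stages ⇒ order 3.

3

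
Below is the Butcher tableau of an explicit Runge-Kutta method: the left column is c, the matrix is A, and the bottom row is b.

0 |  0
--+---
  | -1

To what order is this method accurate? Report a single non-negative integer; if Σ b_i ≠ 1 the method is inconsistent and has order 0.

0

b = (-1)
c = (0)
Σ b_i: (-1)·1 = -1 ≠ 1 ⇒ order 0.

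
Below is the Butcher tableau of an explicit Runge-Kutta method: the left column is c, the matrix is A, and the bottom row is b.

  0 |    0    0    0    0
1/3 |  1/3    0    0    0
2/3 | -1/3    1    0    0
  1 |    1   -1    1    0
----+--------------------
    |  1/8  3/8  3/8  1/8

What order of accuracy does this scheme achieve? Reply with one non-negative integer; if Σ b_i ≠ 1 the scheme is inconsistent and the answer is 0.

b = (1/8, 3/8, 3/8, 1/8)
c = (0, 1/3, 2/3, 1)
Ac = (0, 0, 1/3, 1/3)
Σ b_i: 1/8·1 + 3/8·1 + 3/8·1 + 1/8·1 = 1 ✓
b·c: 3/8·1/3 + 3/8·2/3 + 1/8·1 = 1/2 ✓
b·c²: 3/8·1/9 + 3/8·4/9 + 1/8·1 = 1/3 ✓
b·Ac: 3/8·1/3 + 1/8·1/3 = 1/6 ✓
b·c³: 3/8·1/27 + 3/8·8/27 + 1/8·1 = 1/4 ✓
b·(c∘Ac): 3/8·2/9 + 1/8·1/3 = 1/8 ✓
b·Ac²: 3/8·1/9 + 1/8·1/3 = 1/12 ✓
b·A²c: 1/8·1/3 = 1/24 ✓; 4 stages ⇒ order 4.

4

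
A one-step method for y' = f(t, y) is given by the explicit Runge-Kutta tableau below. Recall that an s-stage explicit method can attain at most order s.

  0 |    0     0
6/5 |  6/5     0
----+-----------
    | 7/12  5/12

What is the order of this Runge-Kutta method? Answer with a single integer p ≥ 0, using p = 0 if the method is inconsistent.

2

b = (7/12, 5/12)
c = (0, 6/5)
Σ b_i: 7/12·1 + 5/12·1 = 1 ✓
b·c: 5/12·6/5 = 1/2 ✓; 2 stages ⇒ order 2.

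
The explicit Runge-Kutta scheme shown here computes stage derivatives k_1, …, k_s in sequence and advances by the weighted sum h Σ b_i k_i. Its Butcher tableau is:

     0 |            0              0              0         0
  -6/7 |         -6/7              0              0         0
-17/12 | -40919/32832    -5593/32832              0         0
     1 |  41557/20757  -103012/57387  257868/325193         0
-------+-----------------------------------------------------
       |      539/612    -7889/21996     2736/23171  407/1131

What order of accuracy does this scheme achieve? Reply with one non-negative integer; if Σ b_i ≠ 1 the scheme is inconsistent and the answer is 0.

4

b = (539/612, -7889/21996, 2736/23171, 407/1131)
c = (0, -6/7, -17/12, 1)
Ac = (0, 0, 799/5472, 169/407)
Σ b_i: 539/612·1 + (-7889/21996)·1 + 2736/23171·1 + 407/1131·1 = 1 ✓
b·c: (-7889/21996)·(-6/7) + 2736/23171·(-17/12) + 407/1131·1 = 1/2 ✓
b·c²: (-7889/21996)·36/49 + 2736/23171·289/144 + 407/1131·1 = 1/3 ✓
b·Ac: 2736/23171·799/5472 + 407/1131·169/407 = 1/6 ✓
b·c³: (-7889/21996)·(-216/343) + 2736/23171·(-4913/1728) + 407/1131·1 = 1/4 ✓
b·(c∘Ac): 2736/23171·(-13583/65664) + 407/1131·169/407 = 1/8 ✓
b·Ac²: 2736/23171·(-799/6384) + 407/1131·3107/11396 = 1/12 ✓
b·A²c: 407/1131·377/3256 = 1/24 ✓; 4 stages ⇒ order 4.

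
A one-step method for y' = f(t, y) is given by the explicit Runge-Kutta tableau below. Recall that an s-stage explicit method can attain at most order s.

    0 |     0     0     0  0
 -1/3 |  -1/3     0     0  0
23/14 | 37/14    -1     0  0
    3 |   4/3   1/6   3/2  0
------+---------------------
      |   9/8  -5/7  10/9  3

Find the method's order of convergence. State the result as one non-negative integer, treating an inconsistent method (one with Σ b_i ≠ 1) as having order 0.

b = (9/8, -5/7, 10/9, 3)
c = (0, -1/3, 23/14, 3)
Ac = (0, 0, 1/3, 607/252)
Σ b_i: 9/8·1 + (-5/7)·1 + 10/9·1 + 3·1 = 2279/504 ≠ 1 ⇒ order 0.

0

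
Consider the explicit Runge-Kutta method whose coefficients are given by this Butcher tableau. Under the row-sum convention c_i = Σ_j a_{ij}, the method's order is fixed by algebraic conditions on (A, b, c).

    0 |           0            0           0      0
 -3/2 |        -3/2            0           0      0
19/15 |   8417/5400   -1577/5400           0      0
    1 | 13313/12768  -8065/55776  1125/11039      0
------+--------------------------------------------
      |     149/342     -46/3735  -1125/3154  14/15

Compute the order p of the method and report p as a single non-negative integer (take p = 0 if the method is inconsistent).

b = (149/342, -46/3735, -1125/3154, 14/15)
c = (0, -3/2, 19/15, 1)
Ac = (0, 0, 1577/3600, 155/448)
Σ b_i: 149/342·1 + (-46/3735)·1 + (-1125/3154)·1 + 14/15·1 = 1 ✓
b·c: (-46/3735)·(-3/2) + (-1125/3154)·19/15 + 14/15·1 = 1/2 ✓
b·c²: (-46/3735)·9/4 + (-1125/3154)·361/225 + 14/15·1 = 1/3 ✓
b·Ac: (-1125/3154)·1577/3600 + 14/15·155/448 = 1/6 ✓
b·c³: (-46/3735)·(-27/8) + (-1125/3154)·6859/3375 + 14/15·1 = 1/4 ✓
b·(c∘Ac): (-1125/3154)·29963/54000 + 14/15·155/448 = 1/8 ✓
b·Ac²: (-1125/3154)·(-1577/2400) + 14/15·(-145/896) = 1/12 ✓
b·A²c: 14/15·5/112 = 1/24 ✓; 4 stages ⇒ order 4.

4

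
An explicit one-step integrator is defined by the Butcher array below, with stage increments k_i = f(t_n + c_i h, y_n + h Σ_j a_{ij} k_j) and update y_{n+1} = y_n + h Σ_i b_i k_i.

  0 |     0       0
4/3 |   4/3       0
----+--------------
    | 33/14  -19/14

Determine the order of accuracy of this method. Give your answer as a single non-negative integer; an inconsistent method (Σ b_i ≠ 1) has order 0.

1

b = (33/14, -19/14)
c = (0, 4/3)
Σ b_i: 33/14·1 + (-19/14)·1 = 1 ✓
b·c: (-19/14)·4/3 = -38/21 ≠ 1/2 ⇒ order 1.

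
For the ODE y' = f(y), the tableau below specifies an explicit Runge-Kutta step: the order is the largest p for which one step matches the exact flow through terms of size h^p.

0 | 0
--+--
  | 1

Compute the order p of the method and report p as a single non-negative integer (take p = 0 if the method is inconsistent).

b = (1)
c = (0)
Σ b_i: 1·1 = 1 ✓; 1 stage ⇒ order 1.

1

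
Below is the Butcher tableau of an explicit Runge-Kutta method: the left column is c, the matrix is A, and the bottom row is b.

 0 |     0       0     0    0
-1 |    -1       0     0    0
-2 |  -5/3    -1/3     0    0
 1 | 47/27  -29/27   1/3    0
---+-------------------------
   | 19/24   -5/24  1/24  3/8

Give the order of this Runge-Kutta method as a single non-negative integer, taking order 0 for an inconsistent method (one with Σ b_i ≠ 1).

b = (19/24, -5/24, 1/24, 3/8)
c = (0, -1, -2, 1)
Ac = (0, 0, 1/3, 11/27)
Σ b_i: 19/24·1 + (-5/24)·1 + 1/24·1 + 3/8·1 = 1 ✓
b·c: (-5/24)·(-1) + 1/24·(-2) + 3/8·1 = 1/2 ✓
b·c²: (-5/24)·1 + 1/24·4 + 3/8·1 = 1/3 ✓
b·Ac: 1/24·1/3 + 3/8·11/27 = 1/6 ✓
b·c³: (-5/24)·(-1) + 1/24·(-8) + 3/8·1 = 1/4 ✓
b·(c∘Ac): 1/24·(-2/3) + 3/8·11/27 = 1/8 ✓
b·Ac²: 1/24·(-1/3) + 3/8·7/27 = 1/12 ✓
b·A²c: 3/8·1/9 = 1/24 ✓; 4 stages ⇒ order 4.

4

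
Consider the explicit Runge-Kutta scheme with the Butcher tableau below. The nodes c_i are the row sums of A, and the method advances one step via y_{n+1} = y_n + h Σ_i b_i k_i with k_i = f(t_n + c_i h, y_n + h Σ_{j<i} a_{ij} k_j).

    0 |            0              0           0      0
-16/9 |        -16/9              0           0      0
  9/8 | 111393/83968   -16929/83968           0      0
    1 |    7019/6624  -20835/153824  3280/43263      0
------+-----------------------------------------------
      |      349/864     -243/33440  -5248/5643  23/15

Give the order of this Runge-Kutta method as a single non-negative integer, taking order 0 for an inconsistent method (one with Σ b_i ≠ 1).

b = (349/864, -243/33440, -5248/5643, 23/15)
c = (0, -16/9, 9/8, 1)
Ac = (0, 0, 1881/5248, 15/46)
Σ b_i: 349/864·1 + (-243/33440)·1 + (-5248/5643)·1 + 23/15·1 = 1 ✓
b·c: (-243/33440)·(-16/9) + (-5248/5643)·9/8 + 23/15·1 = 1/2 ✓
b·c²: (-243/33440)·256/81 + (-5248/5643)·81/64 + 23/15·1 = 1/3 ✓
b·Ac: (-5248/5643)·1881/5248 + 23/15·15/46 = 1/6 ✓
b·c³: (-243/33440)·(-4096/729) + (-5248/5643)·729/512 + 23/15·1 = 1/4 ✓
b·(c∘Ac): (-5248/5643)·16929/41984 + 23/15·15/46 = 1/8 ✓
b·Ac²: (-5248/5643)·(-209/328) + 23/15·(-275/828) = 1/12 ✓
b·A²c: 23/15·5/184 = 1/24 ✓; 4 stages ⇒ order 4.

4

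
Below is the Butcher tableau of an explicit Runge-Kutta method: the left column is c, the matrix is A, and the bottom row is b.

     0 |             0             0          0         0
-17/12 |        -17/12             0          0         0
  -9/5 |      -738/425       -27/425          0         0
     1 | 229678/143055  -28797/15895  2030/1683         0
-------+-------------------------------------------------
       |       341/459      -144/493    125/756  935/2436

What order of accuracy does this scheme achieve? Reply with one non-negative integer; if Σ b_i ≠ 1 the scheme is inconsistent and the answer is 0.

4

b = (341/459, -144/493, 125/756, 935/2436)
c = (0, -17/12, -9/5, 1)
Ac = (0, 0, 9/100, 87/220)
Σ b_i: 341/459·1 + (-144/493)·1 + 125/756·1 + 935/2436·1 = 1 ✓
b·c: (-144/493)·(-17/12) + 125/756·(-9/5) + 935/2436·1 = 1/2 ✓
b·c²: (-144/493)·289/144 + 125/756·81/25 + 935/2436·1 = 1/3 ✓
b·Ac: 125/756·9/100 + 935/2436·87/220 = 1/6 ✓
b·c³: (-144/493)·(-4913/1728) + 125/756·(-729/125) + 935/2436·1 = 1/4 ✓
b·(c∘Ac): 125/756·(-81/500) + 935/2436·87/220 = 1/8 ✓
b·Ac²: 125/756·(-51/400) + 935/2436·12209/44880 = 1/12 ✓
b·A²c: 935/2436·203/1870 = 1/24 ✓; 4 stages ⇒ order 4.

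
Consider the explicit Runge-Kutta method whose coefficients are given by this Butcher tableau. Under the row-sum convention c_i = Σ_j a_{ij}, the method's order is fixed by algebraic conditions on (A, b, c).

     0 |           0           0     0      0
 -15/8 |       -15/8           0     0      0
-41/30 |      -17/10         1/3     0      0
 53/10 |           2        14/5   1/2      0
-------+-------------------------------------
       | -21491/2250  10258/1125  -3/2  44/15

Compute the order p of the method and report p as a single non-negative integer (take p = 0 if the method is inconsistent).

2

b = (-21491/2250, 10258/1125, -3/2, 44/15)
c = (0, -15/8, -41/30, 53/10)
Ac = (0, 0, -5/8, -89/15)
Σ b_i: (-21491/2250)·1 + 10258/1125·1 + (-3/2)·1 + 44/15·1 = 1 ✓
b·c: 10258/1125·(-15/8) + (-3/2)·(-41/30) + 44/15·53/10 = 1/2 ✓
b·c²: 10258/1125·225/64 + (-3/2)·1681/900 + 44/15·2809/100 = 1339823/12000 ≠ 1/3 ⇒ order 2.
b·Ac: (-3/2)·(-5/8) + 44/15·(-89/15) = -59281/3600 ≠ 1/6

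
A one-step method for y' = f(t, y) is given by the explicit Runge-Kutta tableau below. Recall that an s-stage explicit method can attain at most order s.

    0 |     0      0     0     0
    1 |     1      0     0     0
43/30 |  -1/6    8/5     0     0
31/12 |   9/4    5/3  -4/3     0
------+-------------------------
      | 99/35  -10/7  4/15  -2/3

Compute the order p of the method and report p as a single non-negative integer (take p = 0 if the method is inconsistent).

1

b = (99/35, -10/7, 4/15, -2/3)
c = (0, 1, 43/30, 31/12)
Ac = (0, 0, 8/5, -11/45)
Σ b_i: 99/35·1 + (-10/7)·1 + 4/15·1 + (-2/3)·1 = 1 ✓
b·c: (-10/7)·1 + 4/15·43/30 + (-2/3)·31/12 = -969/350 ≠ 1/2 ⇒ order 1.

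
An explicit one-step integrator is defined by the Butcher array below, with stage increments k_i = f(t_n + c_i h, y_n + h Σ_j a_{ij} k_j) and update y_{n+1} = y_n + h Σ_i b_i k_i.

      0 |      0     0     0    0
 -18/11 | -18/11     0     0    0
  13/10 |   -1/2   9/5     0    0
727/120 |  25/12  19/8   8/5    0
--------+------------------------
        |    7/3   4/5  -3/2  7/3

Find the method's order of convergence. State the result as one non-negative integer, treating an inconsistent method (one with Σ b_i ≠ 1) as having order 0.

b = (7/3, 4/5, -3/2, 7/3)
c = (0, -18/11, 13/10, 727/120)
Ac = (0, 0, -162/55, -1987/1100)
Σ b_i: 7/3·1 + 4/5·1 + (-3/2)·1 + 7/3·1 = 119/30 ≠ 1 ⇒ order 0.

0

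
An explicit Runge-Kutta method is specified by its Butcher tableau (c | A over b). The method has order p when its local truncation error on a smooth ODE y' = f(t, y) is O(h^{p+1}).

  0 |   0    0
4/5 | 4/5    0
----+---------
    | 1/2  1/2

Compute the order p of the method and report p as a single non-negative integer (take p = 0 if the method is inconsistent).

1

b = (1/2, 1/2)
c = (0, 4/5)
Σ b_i: 1/2·1 + 1/2·1 = 1 ✓
b·c: 1/2·4/5 = 2/5 ≠ 1/2 ⇒ order 1.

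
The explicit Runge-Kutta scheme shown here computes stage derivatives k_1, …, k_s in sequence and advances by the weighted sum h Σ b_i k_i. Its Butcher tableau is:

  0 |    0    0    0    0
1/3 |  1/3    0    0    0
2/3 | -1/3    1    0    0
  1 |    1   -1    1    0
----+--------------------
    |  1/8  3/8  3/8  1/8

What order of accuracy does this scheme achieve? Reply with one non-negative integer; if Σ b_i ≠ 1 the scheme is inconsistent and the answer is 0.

4

b = (1/8, 3/8, 3/8, 1/8)
c = (0, 1/3, 2/3, 1)
Ac = (0, 0, 1/3, 1/3)
Σ b_i: 1/8·1 + 3/8·1 + 3/8·1 + 1/8·1 = 1 ✓
b·c: 3/8·1/3 + 3/8·2/3 + 1/8·1 = 1/2 ✓
b·c²: 3/8·1/9 + 3/8·4/9 + 1/8·1 = 1/3 ✓
b·Ac: 3/8·1/3 + 1/8·1/3 = 1/6 ✓
b·c³: 3/8·1/27 + 3/8·8/27 + 1/8·1 = 1/4 ✓
b·(c∘Ac): 3/8·2/9 + 1/8·1/3 = 1/8 ✓
b·Ac²: 3/8·1/9 + 1/8·1/3 = 1/12 ✓
b·A²c: 1/8·1/3 = 1/24 ✓; 4 stages ⇒ order 4.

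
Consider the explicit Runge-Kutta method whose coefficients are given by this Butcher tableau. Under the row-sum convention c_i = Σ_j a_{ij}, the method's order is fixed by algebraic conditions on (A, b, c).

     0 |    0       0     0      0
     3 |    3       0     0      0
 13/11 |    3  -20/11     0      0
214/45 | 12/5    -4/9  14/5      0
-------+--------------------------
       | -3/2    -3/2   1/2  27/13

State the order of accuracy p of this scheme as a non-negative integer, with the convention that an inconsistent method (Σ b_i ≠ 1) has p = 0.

b = (-3/2, -3/2, 1/2, 27/13)
c = (0, 3, 13/11, 214/45)
Ac = (0, 0, -60/11, 326/165)
Σ b_i: (-3/2)·1 + (-3/2)·1 + 1/2·1 + 27/13·1 = -11/26 ≠ 1 ⇒ order 0.

0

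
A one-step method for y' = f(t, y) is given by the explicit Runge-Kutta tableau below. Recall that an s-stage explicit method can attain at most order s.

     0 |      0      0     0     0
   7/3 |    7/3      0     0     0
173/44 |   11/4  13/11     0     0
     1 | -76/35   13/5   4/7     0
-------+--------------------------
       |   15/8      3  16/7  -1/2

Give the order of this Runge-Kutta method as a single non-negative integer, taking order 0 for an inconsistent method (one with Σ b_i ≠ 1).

b = (15/8, 3, 16/7, -1/2)
c = (0, 7/3, 173/44, 1)
Ac = (0, 0, 91/33, 9602/1155)
Σ b_i: 15/8·1 + 3·1 + 16/7·1 + (-1/2)·1 = 373/56 ≠ 1 ⇒ order 0.

0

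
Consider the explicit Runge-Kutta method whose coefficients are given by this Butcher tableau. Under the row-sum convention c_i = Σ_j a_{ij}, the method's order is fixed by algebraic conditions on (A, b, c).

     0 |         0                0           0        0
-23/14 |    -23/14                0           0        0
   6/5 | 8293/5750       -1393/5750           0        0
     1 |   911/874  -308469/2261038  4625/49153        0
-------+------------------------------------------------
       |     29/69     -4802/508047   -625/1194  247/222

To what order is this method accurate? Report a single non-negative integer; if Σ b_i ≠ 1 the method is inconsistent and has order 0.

4

b = (29/69, -4802/508047, -625/1194, 247/222)
c = (0, -23/14, 6/5, 1)
Ac = (0, 0, 199/500, 333/988)
Σ b_i: 29/69·1 + (-4802/508047)·1 + (-625/1194)·1 + 247/222·1 = 1 ✓
b·c: (-4802/508047)·(-23/14) + (-625/1194)·6/5 + 247/222·1 = 1/2 ✓
b·c²: (-4802/508047)·529/196 + (-625/1194)·36/25 + 247/222·1 = 1/3 ✓
b·Ac: (-625/1194)·199/500 + 247/222·333/988 = 1/6 ✓
b·c³: (-4802/508047)·(-12167/2744) + (-625/1194)·216/125 + 247/222·1 = 1/4 ✓
b·(c∘Ac): (-625/1194)·597/1250 + 247/222·333/988 = 1/8 ✓
b·Ac²: (-625/1194)·(-4577/7000) + 247/222·(-3219/13832) = 1/12 ✓
b·A²c: 247/222·37/988 = 1/24 ✓; 4 stages ⇒ order 4.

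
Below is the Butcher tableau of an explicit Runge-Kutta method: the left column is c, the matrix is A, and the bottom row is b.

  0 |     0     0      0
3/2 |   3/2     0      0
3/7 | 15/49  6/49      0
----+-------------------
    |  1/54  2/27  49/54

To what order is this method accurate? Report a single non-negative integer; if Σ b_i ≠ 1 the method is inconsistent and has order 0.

b = (1/54, 2/27, 49/54)
c = (0, 3/2, 3/7)
Ac = (0, 0, 9/49)
Σ b_i: 1/54·1 + 2/27·1 + 49/54·1 = 1 ✓
b·c: 2/27·3/2 + 49/54·3/7 = 1/2 ✓
b·c²: 2/27·9/4 + 49/54·9/49 = 1/3 ✓
b·Ac: 49/54·9/49 = 1/6 ✓; 3 stages ⇒ order 3.

3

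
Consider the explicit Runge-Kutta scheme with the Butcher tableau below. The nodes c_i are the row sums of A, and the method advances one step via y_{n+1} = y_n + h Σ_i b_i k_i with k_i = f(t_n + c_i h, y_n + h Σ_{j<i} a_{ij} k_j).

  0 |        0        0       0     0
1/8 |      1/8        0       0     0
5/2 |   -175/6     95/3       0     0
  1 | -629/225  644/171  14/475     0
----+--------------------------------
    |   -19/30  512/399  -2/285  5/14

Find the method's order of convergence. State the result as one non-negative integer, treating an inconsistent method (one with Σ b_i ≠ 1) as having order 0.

4

b = (-19/30, 512/399, -2/285, 5/14)
c = (0, 1/8, 5/2, 1)
Ac = (0, 0, 95/24, 49/90)
Σ b_i: (-19/30)·1 + 512/399·1 + (-2/285)·1 + 5/14·1 = 1 ✓
b·c: 512/399·1/8 + (-2/285)·5/2 + 5/14·1 = 1/2 ✓
b·c²: 512/399·1/64 + (-2/285)·25/4 + 5/14·1 = 1/3 ✓
b·Ac: (-2/285)·95/24 + 5/14·49/90 = 1/6 ✓
b·c³: 512/399·1/512 + (-2/285)·125/8 + 5/14·1 = 1/4 ✓
b·(c∘Ac): (-2/285)·475/48 + 5/14·49/90 = 1/8 ✓
b·Ac²: (-2/285)·95/192 + 5/14·35/144 = 1/12 ✓
b·A²c: 5/14·7/60 = 1/24 ✓; 4 stages ⇒ order 4.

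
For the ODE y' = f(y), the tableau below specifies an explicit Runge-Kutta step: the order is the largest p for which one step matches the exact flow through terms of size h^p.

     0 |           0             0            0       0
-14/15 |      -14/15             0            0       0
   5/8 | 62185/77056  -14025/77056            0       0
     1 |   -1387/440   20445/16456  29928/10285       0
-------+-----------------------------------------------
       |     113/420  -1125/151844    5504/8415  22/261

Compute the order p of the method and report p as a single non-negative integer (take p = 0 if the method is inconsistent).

4

b = (113/420, -1125/151844, 5504/8415, 22/261)
c = (0, -14/15, 5/8, 1)
Ac = (0, 0, 935/5504, 29/44)
Σ b_i: 113/420·1 + (-1125/151844)·1 + 5504/8415·1 + 22/261·1 = 1 ✓
b·c: (-1125/151844)·(-14/15) + 5504/8415·5/8 + 22/261·1 = 1/2 ✓
b·c²: (-1125/151844)·196/225 + 5504/8415·25/64 + 22/261·1 = 1/3 ✓
b·Ac: 5504/8415·935/5504 + 22/261·29/44 = 1/6 ✓
b·c³: (-1125/151844)·(-2744/3375) + 5504/8415·125/512 + 22/261·1 = 1/4 ✓
b·(c∘Ac): 5504/8415·4675/44032 + 22/261·29/44 = 1/8 ✓
b·Ac²: 5504/8415·(-1309/8256) + 22/261·2929/1320 = 1/12 ✓
b·A²c: 22/261·87/176 = 1/24 ✓; 4 stages ⇒ order 4.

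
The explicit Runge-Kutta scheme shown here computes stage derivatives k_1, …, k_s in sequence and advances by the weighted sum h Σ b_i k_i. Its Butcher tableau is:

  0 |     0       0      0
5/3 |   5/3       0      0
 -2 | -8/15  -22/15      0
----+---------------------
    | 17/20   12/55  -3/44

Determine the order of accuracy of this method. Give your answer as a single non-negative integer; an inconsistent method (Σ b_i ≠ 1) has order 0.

3

b = (17/20, 12/55, -3/44)
c = (0, 5/3, -2)
Ac = (0, 0, -22/9)
Σ b_i: 17/20·1 + 12/55·1 + (-3/44)·1 = 1 ✓
b·c: 12/55·5/3 + (-3/44)·(-2) = 1/2 ✓
b·c²: 12/55·25/9 + (-3/44)·4 = 1/3 ✓
b·Ac: (-3/44)·(-22/9) = 1/6 ✓; 3 stages ⇒ order 3.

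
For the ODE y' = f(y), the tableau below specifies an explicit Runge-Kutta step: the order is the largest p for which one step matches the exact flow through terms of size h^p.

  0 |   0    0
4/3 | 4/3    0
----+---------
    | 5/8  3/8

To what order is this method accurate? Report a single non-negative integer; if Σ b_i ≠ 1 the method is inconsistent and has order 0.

b = (5/8, 3/8)
c = (0, 4/3)
Σ b_i: 5/8·1 + 3/8·1 = 1 ✓
b·c: 3/8·4/3 = 1/2 ✓; 2 stages ⇒ order 2.

2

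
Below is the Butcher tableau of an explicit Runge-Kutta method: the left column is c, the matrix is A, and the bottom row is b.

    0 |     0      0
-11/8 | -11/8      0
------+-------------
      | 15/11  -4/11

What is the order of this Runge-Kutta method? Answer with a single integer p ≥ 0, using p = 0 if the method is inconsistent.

2

b = (15/11, -4/11)
c = (0, -11/8)
Σ b_i: 15/11·1 + (-4/11)·1 = 1 ✓
b·c: (-4/11)·(-11/8) = 1/2 ✓; 2 stages ⇒ order 2.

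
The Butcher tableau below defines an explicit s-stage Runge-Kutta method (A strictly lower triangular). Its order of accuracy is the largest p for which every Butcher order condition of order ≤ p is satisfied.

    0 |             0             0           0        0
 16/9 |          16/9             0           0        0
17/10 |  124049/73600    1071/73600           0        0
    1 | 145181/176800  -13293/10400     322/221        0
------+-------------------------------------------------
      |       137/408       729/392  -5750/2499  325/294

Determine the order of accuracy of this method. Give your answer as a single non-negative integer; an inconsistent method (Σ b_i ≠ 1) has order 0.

4

b = (137/408, 729/392, -5750/2499, 325/294)
c = (0, 16/9, 17/10, 1)
Ac = (0, 0, 119/4600, 133/650)
Σ b_i: 137/408·1 + 729/392·1 + (-5750/2499)·1 + 325/294·1 = 1 ✓
b·c: 729/392·16/9 + (-5750/2499)·17/10 + 325/294·1 = 1/2 ✓
b·c²: 729/392·256/81 + (-5750/2499)·289/100 + 325/294·1 = 1/3 ✓
b·Ac: (-5750/2499)·119/4600 + 325/294·133/650 = 1/6 ✓
b·c³: 729/392·4096/729 + (-5750/2499)·4913/1000 + 325/294·1 = 1/4 ✓
b·(c∘Ac): (-5750/2499)·2023/46000 + 325/294·133/650 = 1/8 ✓
b·Ac²: (-5750/2499)·238/5175 + 325/294·77/450 = 1/12 ✓
b·A²c: 325/294·49/1300 = 1/24 ✓; 4 stages ⇒ order 4.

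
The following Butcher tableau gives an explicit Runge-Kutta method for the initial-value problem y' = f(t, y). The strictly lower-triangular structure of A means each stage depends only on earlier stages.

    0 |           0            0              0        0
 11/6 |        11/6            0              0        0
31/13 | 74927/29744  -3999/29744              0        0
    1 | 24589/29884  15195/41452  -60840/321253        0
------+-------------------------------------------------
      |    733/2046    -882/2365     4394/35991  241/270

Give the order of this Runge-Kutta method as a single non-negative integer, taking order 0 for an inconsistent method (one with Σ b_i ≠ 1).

b = (733/2046, -882/2365, 4394/35991, 241/270)
c = (0, 11/6, 31/13, 1)
Ac = (0, 0, -1333/5408, 425/1928)
Σ b_i: 733/2046·1 + (-882/2365)·1 + 4394/35991·1 + 241/270·1 = 1 ✓
b·c: (-882/2365)·11/6 + 4394/35991·31/13 + 241/270·1 = 1/2 ✓
b·c²: (-882/2365)·121/36 + 4394/35991·961/169 + 241/270·1 = 1/3 ✓
b·Ac: 4394/35991·(-1333/5408) + 241/270·425/1928 = 1/6 ✓
b·c³: (-882/2365)·1331/216 + 4394/35991·29791/2197 + 241/270·1 = 1/4 ✓
b·(c∘Ac): 4394/35991·(-41323/70304) + 241/270·425/1928 = 1/8 ✓
b·Ac²: 4394/35991·(-14663/32448) + 241/270·1795/11568 = 1/12 ✓
b·A²c: 241/270·45/964 = 1/24 ✓; 4 stages ⇒ order 4.

4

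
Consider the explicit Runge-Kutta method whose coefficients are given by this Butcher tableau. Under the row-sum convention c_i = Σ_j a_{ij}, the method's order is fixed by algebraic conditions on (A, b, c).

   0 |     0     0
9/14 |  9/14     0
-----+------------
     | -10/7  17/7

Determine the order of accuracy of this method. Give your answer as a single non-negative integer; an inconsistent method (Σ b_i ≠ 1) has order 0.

b = (-10/7, 17/7)
c = (0, 9/14)
Σ b_i: (-10/7)·1 + 17/7·1 = 1 ✓
b·c: 17/7·9/14 = 153/98 ≠ 1/2 ⇒ order 1.

1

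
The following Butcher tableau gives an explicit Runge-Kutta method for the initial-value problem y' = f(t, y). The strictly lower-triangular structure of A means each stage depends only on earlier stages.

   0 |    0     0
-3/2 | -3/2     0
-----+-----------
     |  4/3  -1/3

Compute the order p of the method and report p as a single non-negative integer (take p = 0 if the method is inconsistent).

b = (4/3, -1/3)
c = (0, -3/2)
Σ b_i: 4/3·1 + (-1/3)·1 = 1 ✓
b·c: (-1/3)·(-3/2) = 1/2 ✓; 2 stages ⇒ order 2.

2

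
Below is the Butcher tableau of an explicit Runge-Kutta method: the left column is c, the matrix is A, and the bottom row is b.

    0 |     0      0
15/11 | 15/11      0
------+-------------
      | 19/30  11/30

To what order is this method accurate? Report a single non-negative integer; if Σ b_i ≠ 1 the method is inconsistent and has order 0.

2

b = (19/30, 11/30)
c = (0, 15/11)
Σ b_i: 19/30·1 + 11/30·1 = 1 ✓
b·c: 11/30·15/11 = 1/2 ✓; 2 stages ⇒ order 2.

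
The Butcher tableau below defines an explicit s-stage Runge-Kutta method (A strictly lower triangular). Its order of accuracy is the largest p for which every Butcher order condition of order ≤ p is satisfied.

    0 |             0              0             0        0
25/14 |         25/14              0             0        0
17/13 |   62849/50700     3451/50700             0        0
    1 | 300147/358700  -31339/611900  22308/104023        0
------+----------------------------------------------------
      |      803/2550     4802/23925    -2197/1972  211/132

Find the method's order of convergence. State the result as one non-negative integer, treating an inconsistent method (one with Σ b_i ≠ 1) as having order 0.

4

b = (803/2550, 4802/23925, -2197/1972, 211/132)
c = (0, 25/14, 17/13, 1)
Ac = (0, 0, 493/4056, 319/1688)
Σ b_i: 803/2550·1 + 4802/23925·1 + (-2197/1972)·1 + 211/132·1 = 1 ✓
b·c: 4802/23925·25/14 + (-2197/1972)·17/13 + 211/132·1 = 1/2 ✓
b·c²: 4802/23925·625/196 + (-2197/1972)·289/169 + 211/132·1 = 1/3 ✓
b·Ac: (-2197/1972)·493/4056 + 211/132·319/1688 = 1/6 ✓
b·c³: 4802/23925·15625/2744 + (-2197/1972)·4913/2197 + 211/132·1 = 1/4 ✓
b·(c∘Ac): (-2197/1972)·8381/52728 + 211/132·319/1688 = 1/8 ✓
b·Ac²: (-2197/1972)·12325/56784 + 211/132·4807/23632 = 1/12 ✓
b·A²c: 211/132·11/422 = 1/24 ✓; 4 stages ⇒ order 4.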